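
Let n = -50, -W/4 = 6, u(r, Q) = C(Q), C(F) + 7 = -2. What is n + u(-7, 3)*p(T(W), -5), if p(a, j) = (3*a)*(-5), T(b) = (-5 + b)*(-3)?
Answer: 11695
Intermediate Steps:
C(F) = -9 (C(F) = -7 - 2 = -9)
u(r, Q) = -9
W = -24 (W = -4*6 = -24)
T(b) = 15 - 3*b
p(a, j) = -15*a
n + u(-7, 3)*p(T(W), -5) = -50 - (-135)*(15 - 3*(-24)) = -50 - (-135)*(15 + 72) = -50 - (-135)*87 = -50 - 9*(-1305) = -50 + 11745 = 11695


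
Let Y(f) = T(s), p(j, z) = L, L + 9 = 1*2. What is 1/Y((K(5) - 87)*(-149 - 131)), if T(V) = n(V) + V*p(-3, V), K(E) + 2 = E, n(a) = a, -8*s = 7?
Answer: 4/21 ≈ 0.19048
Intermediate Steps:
s = -7/8 (s = -⅛*7 = -7/8 ≈ -0.87500)
L = -7 (L = -9 + 1*2 = -9 + 2 = -7)
p(j, z) = -7
K(E) = -2 + E
T(V) = -6*V (T(V) = V + V*(-7) = V - 7*V = -6*V)
Y(f) = 21/4 (Y(f) = -6*(-7/8) = 21/4)
1/Y((K(5) - 87)*(-149 - 131)) = 1/(21/4) = 4/21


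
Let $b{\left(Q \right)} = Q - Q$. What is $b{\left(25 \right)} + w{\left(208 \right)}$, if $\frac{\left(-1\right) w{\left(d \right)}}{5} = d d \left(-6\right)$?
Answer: $1297920$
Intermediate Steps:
$b{\left(Q \right)} = 0$
$w{\left(d \right)} = 30 d^{2}$ ($w{\left(d \right)} = - 5 d d \left(-6\right) = - 5 d^{2} \left(-6\right) = - 5 \left(- 6 d^{2}\right) = 30 d^{2}$)
$b{\left(25 \right)} + w{\left(208 \right)} = 0 + 30 \cdot 208^{2} = 0 + 30 \cdot 43264 = 0 + 1297920 = 1297920$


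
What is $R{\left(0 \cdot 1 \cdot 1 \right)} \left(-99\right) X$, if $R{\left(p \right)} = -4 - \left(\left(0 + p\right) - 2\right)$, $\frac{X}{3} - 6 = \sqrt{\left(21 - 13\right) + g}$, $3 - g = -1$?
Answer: $3564 + 1188 \sqrt{3} \approx 5621.7$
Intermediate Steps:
$g = 4$ ($g = 3 - -1 = 3 + 1 = 4$)
$X = 18 + 6 \sqrt{3}$ ($X = 18 + 3 \sqrt{\left(21 - 13\right) + 4} = 18 + 3 \sqrt{8 + 4} = 18 + 3 \sqrt{12} = 18 + 3 \cdot 2 \sqrt{3} = 18 + 6 \sqrt{3} \approx 28.392$)
$R{\left(p \right)} = -2 - p$ ($R{\left(p \right)} = -4 - \left(p - 2\right) = -4 - \left(-2 + p\right) = -2 - p$)
$R{\left(0 \cdot 1 \cdot 1 \right)} \left(-99\right) X = \left(-2 - 0 \cdot 1 \cdot 1\right) \left(-99\right) \left(18 + 6 \sqrt{3}\right) = \left(-2 - 0 \cdot 1\right) \left(-99\right) \left(18 + 6 \sqrt{3}\right) = \left(-2 - 0\right) \left(-99\right) \left(18 + 6 \sqrt{3}\right) = \left(-2 + 0\right) \left(-99\right) \left(18 + 6 \sqrt{3}\right) = \left(-2\right) \left(-99\right) \left(18 + 6 \sqrt{3}\right) = 198 \left(18 + 6 \sqrt{3}\right) = 3564 + 1188 \sqrt{3}$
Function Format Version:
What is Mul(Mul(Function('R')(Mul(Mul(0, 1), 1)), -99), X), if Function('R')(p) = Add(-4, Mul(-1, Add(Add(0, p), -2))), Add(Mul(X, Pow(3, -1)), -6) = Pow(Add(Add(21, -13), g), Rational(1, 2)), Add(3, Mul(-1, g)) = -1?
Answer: Add(3564, Mul(1188, Pow(3, Rational(1, 2)))) ≈ 5621.7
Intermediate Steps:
g = 4 (g = Add(3, Mul(-1, -1)) = Add(3, 1) = 4)
X = Add(18, Mul(6, Pow(3, Rational(1, 2)))) (X = Add(18, Mul(3, Pow(Add(Add(21, -13), 4), Rational(1, 2)))) = Add(18, Mul(3, Pow(Add(8, 4), Rational(1, 2)))) = Add(18, Mul(3, Pow(12, Rational(1, 2)))) = Add(18, Mul(3, Mul(2, Pow(3, Rational(1, 2))))) = Add(18, Mul(6, Pow(3, Rational(1, 2)))) ≈ 28.392)
Function('R')(p) = Add(-2, Mul(-1, p)) (Function('R')(p) = Add(-4, Mul(-1, Add(p, -2))) = Add(-4, Mul(-1, Add(-2, p))) = Add(-4, Add(2, Mul(-1, p))) = Add(-2, Mul(-1, p)))
Mul(Mul(Function('R')(Mul(Mul(0, 1), 1)), -99), X) = Mul(Mul(Add(-2, Mul(-1, Mul(Mul(0, 1), 1))), -99), Add(18, Mul(6, Pow(3, Rational(1, 2))))) = Mul(Mul(Add(-2, Mul(-1, Mul(0, 1))), -99), Add(18, Mul(6, Pow(3, Rational(1, 2))))) = Mul(Mul(Add(-2, Mul(-1, 0)), -99), Add(18, Mul(6, Pow(3, Rational(1, 2))))) = Mul(Mul(Add(-2, 0), -99), Add(18, Mul(6, Pow(3, Rational(1, 2))))) = Mul(Mul(-2, -99), Add(18, Mul(6, Pow(3, Rational(1, 2))))) = Mul(198, Add(18, Mul(6, Pow(3, Rational(1, 2))))) = Add(3564, Mul(1188, Pow(3, Rational(1, 2))))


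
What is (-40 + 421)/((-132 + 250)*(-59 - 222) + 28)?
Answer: -381/33130 ≈ -0.011500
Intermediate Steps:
(-40 + 421)/((-132 + 250)*(-59 - 222) + 28) = 381/(118*(-281) + 28) = 381/(-33158 + 28) = 381/(-33130) = 381*(-1/33130) = -381/33130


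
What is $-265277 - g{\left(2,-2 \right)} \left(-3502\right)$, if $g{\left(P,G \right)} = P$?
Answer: $-258273$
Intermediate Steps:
$-265277 - g{\left(2,-2 \right)} \left(-3502\right) = -265277 - 2 \left(-3502\right) = -265277 - -7004 = -265277 + 7004 = -258273$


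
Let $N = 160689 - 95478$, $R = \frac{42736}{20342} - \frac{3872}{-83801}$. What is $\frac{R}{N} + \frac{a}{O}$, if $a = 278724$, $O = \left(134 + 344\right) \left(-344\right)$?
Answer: $- \frac{1290976686870091307}{761620821841266716} \approx -1.695$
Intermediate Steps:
$R = \frac{1830041880}{852339971}$ ($R = 42736 \cdot \frac{1}{20342} - - \frac{3872}{83801} = \frac{21368}{10171} + \frac{3872}{83801} = \frac{1830041880}{852339971} \approx 2.1471$)
$N = 65211$
$O = -164432$ ($O = 478 \left(-344\right) = -164432$)
$\frac{R}{N} + \frac{a}{O} = \frac{1830041880}{852339971 \cdot 65211} + \frac{278724}{-164432} = \frac{1830041880}{852339971} \cdot \frac{1}{65211} + 278724 \left(- \frac{1}{164432}\right) = \frac{610013960}{18527313949627} - \frac{69681}{41108} = - \frac{1290976686870091307}{761620821841266716}$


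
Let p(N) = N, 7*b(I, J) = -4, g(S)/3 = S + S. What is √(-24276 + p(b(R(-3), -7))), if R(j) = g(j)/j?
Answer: 4*I*√74347/7 ≈ 155.81*I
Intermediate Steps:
g(S) = 6*S (g(S) = 3*(S + S) = 3*(2*S) = 6*S)
R(j) = 6 (R(j) = (6*j)/j = 6)
b(I, J) = -4/7 (b(I, J) = (⅐)*(-4) = -4/7)
√(-24276 + p(b(R(-3), -7))) = √(-24276 - 4/7) = √(-169936/7) = 4*I*√74347/7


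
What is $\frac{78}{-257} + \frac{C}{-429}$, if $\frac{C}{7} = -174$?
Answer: $\frac{93188}{36751} \approx 2.5357$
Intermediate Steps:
$C = -1218$ ($C = 7 \left(-174\right) = -1218$)
$\frac{78}{-257} + \frac{C}{-429} = \frac{78}{-257} - \frac{1218}{-429} = 78 \left(- \frac{1}{257}\right) - - \frac{406}{143} = - \frac{78}{257} + \frac{406}{143} = \frac{93188}{36751}$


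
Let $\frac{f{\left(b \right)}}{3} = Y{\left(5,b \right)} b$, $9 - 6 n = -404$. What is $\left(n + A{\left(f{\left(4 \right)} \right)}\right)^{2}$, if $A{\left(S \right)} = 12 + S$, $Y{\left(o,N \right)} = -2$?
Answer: $\frac{116281}{36} \approx 3230.0$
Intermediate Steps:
$n = \frac{413}{6}$ ($n = \frac{3}{2} - - \frac{202}{3} = \frac{3}{2} + \frac{202}{3} = \frac{413}{6} \approx 68.833$)
$f{\left(b \right)} = - 6 b$ ($f{\left(b \right)} = 3 \left(- 2 b\right) = - 6 b$)
$\left(n + A{\left(f{\left(4 \right)} \right)}\right)^{2} = \left(\frac{413}{6} + \left(12 - 24\right)\right)^{2} = \left(\frac{413}{6} - 12\right)^{2} = \left(\frac{341}{6}\right)^{2} = \frac{116281}{36}$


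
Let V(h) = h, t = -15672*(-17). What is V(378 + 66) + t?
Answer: 266868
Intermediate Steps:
t = 266424
V(378 + 66) + t = (378 + 66) + 266424 = 444 + 266424 = 266868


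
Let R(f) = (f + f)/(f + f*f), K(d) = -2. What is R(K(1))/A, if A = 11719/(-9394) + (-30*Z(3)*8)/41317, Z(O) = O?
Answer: 776263796/490957603 ≈ 1.5811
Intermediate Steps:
R(f) = 2*f/(f + f²) (R(f) = (2*f)/(f + f²) = 2*f/(f + f²))
A = -490957603/388131898 (A = 11719/(-9394) + (-30*3*8)/41317 = 11719*(-1/9394) - 90*8*(1/41317) = -11719/9394 - 720*1/41317 = -11719/9394 - 720/41317 = -490957603/388131898 ≈ -1.2649)
R(K(1))/A = (2/(1 - 2))/(-490957603/388131898) = (2/(-1))*(-388131898/490957603) = (2*(-1))*(-388131898/490957603) = -2*(-388131898/490957603) = 776263796/490957603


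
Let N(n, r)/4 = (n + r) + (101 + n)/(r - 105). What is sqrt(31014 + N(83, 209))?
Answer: sqrt(5439954)/13 ≈ 179.41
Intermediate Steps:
N(n, r) = 4*n + 4*r + 4*(101 + n)/(-105 + r) (N(n, r) = 4*((n + r) + (101 + n)/(r - 105)) = 4*((n + r) + (101 + n)/(-105 + r)) = 4*(n + r + (101 + n)/(-105 + r)) = 4*n + 4*r + 4*(101 + n)/(-105 + r))
sqrt(31014 + N(83, 209)) = sqrt(31014 + 4*(101 + 209**2 - 105*209 - 104*83 + 83*209)/(-105 + 209)) = sqrt(31014 + 4*(101 + 43681 - 21945 - 8632 + 17347)/104) = sqrt(31014 + 4*(1/104)*30552) = sqrt(31014 + 15276/13) = sqrt(418458/13) = sqrt(5439954)/13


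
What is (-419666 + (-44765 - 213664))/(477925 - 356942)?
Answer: -678095/120983 ≈ -5.6049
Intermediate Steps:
(-419666 + (-44765 - 213664))/(477925 - 356942) = (-419666 - 258429)/120983 = -678095*1/120983 = -678095/120983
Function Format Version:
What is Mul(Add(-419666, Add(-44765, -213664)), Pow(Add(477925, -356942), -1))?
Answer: Rational(-678095, 120983) ≈ -5.6049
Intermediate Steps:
Mul(Add(-419666, Add(-44765, -213664)), Pow(Add(477925, -356942), -1)) = Mul(Add(-419666, -258429), Pow(120983, -1)) = Mul(-678095, Rational(1, 120983)) = Rational(-678095, 120983)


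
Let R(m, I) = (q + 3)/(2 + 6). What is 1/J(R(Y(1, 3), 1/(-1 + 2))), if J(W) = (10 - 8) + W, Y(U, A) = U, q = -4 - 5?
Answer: ⅘ ≈ 0.80000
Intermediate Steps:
q = -9
R(m, I) = -¾ (R(m, I) = (-9 + 3)/(2 + 6) = -6/8 = -6*⅛ = -¾)
J(W) = 2 + W
1/J(R(Y(1, 3), 1/(-1 + 2))) = 1/(2 - ¾) = 1/(5/4) = ⅘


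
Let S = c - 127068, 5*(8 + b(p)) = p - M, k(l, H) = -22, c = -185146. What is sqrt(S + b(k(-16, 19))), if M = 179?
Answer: 3*I*sqrt(867395)/5 ≈ 558.8*I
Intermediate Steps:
b(p) = -219/5 + p/5 (b(p) = -8 + (p - 1*179)/5 = -8 + (p - 179)/5 = -8 + (-179 + p)/5 = -8 + (-179/5 + p/5) = -219/5 + p/5)
S = -312214 (S = -185146 - 127068 = -312214)
sqrt(S + b(k(-16, 19))) = sqrt(-312214 + (-219/5 + (1/5)*(-22))) = sqrt(-312214 + (-219/5 - 22/5)) = sqrt(-312214 - 241/5) = sqrt(-1561311/5) = 3*I*sqrt(867395)/5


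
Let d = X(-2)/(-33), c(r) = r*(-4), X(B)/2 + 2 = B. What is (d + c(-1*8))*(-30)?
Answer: -10640/11 ≈ -967.27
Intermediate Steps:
X(B) = -4 + 2*B
c(r) = -4*r
d = 8/33 (d = (-4 + 2*(-2))/(-33) = (-4 - 4)*(-1/33) = -8*(-1/33) = 8/33 ≈ 0.24242)
(d + c(-1*8))*(-30) = (8/33 - (-4)*8)*(-30) = (8/33 - 4*(-8))*(-30) = (8/33 + 32)*(-30) = (1064/33)*(-30) = -10640/11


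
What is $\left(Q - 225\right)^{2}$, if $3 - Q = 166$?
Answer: $150544$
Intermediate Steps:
$Q = -163$ ($Q = 3 - 166 = -163$)
$\left(Q - 225\right)^{2} = \left(-163 - 225\right)^{2} = \left(-388\right)^{2} = 150544$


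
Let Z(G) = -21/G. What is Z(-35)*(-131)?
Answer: -393/5 ≈ -78.600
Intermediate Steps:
Z(-35)*(-131) = -21/(-35)*(-131) = -21*(-1/35)*(-131) = (⅗)*(-131) = -393/5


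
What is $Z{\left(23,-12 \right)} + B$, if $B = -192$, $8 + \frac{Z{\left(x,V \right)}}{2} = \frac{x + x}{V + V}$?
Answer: $- \frac{1271}{6} \approx -211.83$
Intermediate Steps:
$Z{\left(x,V \right)} = -16 + \frac{2 x}{V}$ ($Z{\left(x,V \right)} = -16 + 2 \frac{x + x}{V + V} = -16 + 2 \frac{2 x}{2 V} = -16 + 2 \cdot 2 x \frac{1}{2 V} = -16 + 2 \frac{x}{V} = -16 + \frac{2 x}{V}$)
$Z{\left(23,-12 \right)} + B = \left(-16 + 2 \cdot 23 \frac{1}{-12}\right) - 192 = \left(-16 + 2 \cdot 23 \left(- \frac{1}{12}\right)\right) - 192 = \left(-16 - \frac{23}{6}\right) - 192 = - \frac{119}{6} - 192 = - \frac{1271}{6}$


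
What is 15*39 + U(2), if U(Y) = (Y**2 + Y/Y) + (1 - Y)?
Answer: 589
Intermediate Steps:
U(Y) = 2 + Y**2 - Y (U(Y) = (Y**2 + 1) + (1 - Y) = (1 + Y**2) + (1 - Y) = 2 + Y**2 - Y)
15*39 + U(2) = 15*39 + (2 + 2**2 - 1*2) = 585 + (2 + 4 - 2) = 585 + 4 = 589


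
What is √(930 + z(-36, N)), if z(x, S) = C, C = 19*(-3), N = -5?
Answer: 3*√97 ≈ 29.547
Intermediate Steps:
C = -57
z(x, S) = -57
√(930 + z(-36, N)) = √(930 - 57) = √873 = 3*√97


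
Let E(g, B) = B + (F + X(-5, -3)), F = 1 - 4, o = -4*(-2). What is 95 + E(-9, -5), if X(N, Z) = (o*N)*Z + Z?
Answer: 204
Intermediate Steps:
o = 8
X(N, Z) = Z + 8*N*Z (X(N, Z) = (8*N)*Z + Z = 8*N*Z + Z = Z + 8*N*Z)
F = -3
E(g, B) = 114 + B (E(g, B) = B + (-3 - 3*(1 + 8*(-5))) = B + (-3 - 3*(1 - 40)) = B + (-3 - 3*(-39)) = B + (-3 + 117) = B + 114 = 114 + B)
95 + E(-9, -5) = 95 + (114 - 5) = 95 + 109 = 204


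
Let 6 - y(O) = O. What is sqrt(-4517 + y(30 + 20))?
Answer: I*sqrt(4561) ≈ 67.535*I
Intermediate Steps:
y(O) = 6 - O
sqrt(-4517 + y(30 + 20)) = sqrt(-4517 + (6 - (30 + 20))) = sqrt(-4517 + (6 - 1*50)) = sqrt(-4517 + (6 - 50)) = sqrt(-4517 - 44) = sqrt(-4561) = I*sqrt(4561)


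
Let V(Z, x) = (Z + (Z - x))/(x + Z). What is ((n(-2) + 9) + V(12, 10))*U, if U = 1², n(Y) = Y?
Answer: 84/11 ≈ 7.6364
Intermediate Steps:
U = 1
V(Z, x) = (-x + 2*Z)/(Z + x)
((n(-2) + 9) + V(12, 10))*U = ((-2 + 9) + (-1*10 + 2*12)/(12 + 10))*1 = (7 + (-10 + 24)/22)*1 = (7 + (1/22)*14)*1 = (7 + 7/11)*1 = (84/11)*1 = 84/11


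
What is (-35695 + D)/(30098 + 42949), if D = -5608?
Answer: -41303/73047 ≈ -0.56543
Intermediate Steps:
(-35695 + D)/(30098 + 42949) = (-35695 - 5608)/(30098 + 42949) = -41303/73047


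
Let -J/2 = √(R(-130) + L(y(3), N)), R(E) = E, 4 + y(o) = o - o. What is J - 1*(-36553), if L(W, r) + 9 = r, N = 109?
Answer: 36553 - 2*I*√30 ≈ 36553.0 - 10.954*I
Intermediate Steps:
y(o) = -4 (y(o) = -4 + (o - o) = -4 + 0 = -4)
L(W, r) = -9 + r
J = -2*I*√30 (J = -2*√(-130 + (-9 + 109)) = -2*√(-130 + 100) = -2*I*√30 ≈ -10.954*I)
J - 1*(-36553) = -2*I*√30 - 1*(-36553) = -2*I*√30 + 36553 = 36553 - 2*I*√30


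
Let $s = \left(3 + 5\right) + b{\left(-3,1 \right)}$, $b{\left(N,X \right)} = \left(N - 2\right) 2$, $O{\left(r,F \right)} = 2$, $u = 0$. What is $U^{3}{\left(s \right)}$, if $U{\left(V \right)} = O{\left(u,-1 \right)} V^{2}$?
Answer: $512$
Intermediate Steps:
$b{\left(N,X \right)} = -4 + 2 N$ ($b{\left(N,X \right)} = \left(-2 + N\right) 2 = -4 + 2 N$)
$s = -2$ ($s = \left(3 + 5\right) + \left(-4 + 2 \left(-3\right)\right) = 8 - 10 = -2$)
$U{\left(V \right)} = 2 V^{2}$
$U^{3}{\left(s \right)} = \left(2 \left(-2\right)^{2}\right)^{3} = \left(2 \cdot 4\right)^{3} = 8^{3} = 512$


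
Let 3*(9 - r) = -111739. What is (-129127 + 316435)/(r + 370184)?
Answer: 6534/14213 ≈ 0.45972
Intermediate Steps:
r = 111766/3 (r = 9 - ⅓*(-111739) = 9 + 111739/3 = 111766/3 ≈ 37255.)
(-129127 + 316435)/(r + 370184) = (-129127 + 316435)/(111766/3 + 370184) = 187308/(1222318/3) = 187308*(3/1222318) = 6534/14213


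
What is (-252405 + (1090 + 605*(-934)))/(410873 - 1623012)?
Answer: 816385/1212139 ≈ 0.67351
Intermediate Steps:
(-252405 + (1090 + 605*(-934)))/(410873 - 1623012) = (-252405 + (1090 - 565070))/(-1212139) = (-252405 - 563980)*(-1/1212139) = -816385*(-1/1212139) = 816385/1212139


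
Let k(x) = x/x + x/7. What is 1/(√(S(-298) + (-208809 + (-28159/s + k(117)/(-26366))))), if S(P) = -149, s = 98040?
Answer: -2*I*√4275932090527030506587490/1890493532151079 ≈ -0.0021876*I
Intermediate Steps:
k(x) = 1 + x/7 (k(x) = 1 + x*(⅐) = 1 + x/7)
1/(√(S(-298) + (-208809 + (-28159/s + k(117)/(-26366))))) = 1/(√(-149 + (-208809 + (-28159/98040 + (1 + (⅐)*117)/(-26366))))) = 1/(√(-149 + (-208809 + (-28159*1/98040 + (1 + 117/7)*(-1/26366))))) = 1/(√(-149 + (-208809 + (-28159/98040 + (124/7)*(-1/26366))))) = 1/(√(-149 + (-208809 + (-28159/98040 - 62/92281)))) = 1/(√(-149 + (-208809 - 2604619159/9047229240))) = 1/(√(-149 - 1889145494994319/9047229240)) = 1/(√(-1890493532151079/9047229240)) = 1/(I*√4275932090527030506587490/4523614620) = -2*I*√4275932090527030506587490/1890493532151079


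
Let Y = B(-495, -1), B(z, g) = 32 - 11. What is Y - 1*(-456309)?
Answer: 456330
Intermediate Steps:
B(z, g) = 21
Y = 21
Y - 1*(-456309) = 21 - 1*(-456309) = 21 + 456309 = 456330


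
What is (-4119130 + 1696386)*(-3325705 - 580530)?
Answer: 9463807408840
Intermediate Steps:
(-4119130 + 1696386)*(-3325705 - 580530) = -2422744*(-3906235) = 9463807408840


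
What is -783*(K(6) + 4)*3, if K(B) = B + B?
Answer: -37584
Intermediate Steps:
K(B) = 2*B
-783*(K(6) + 4)*3 = -783*(2*6 + 4)*3 = -783*(12 + 4)*3 = -12528*3 = -783*48 = -37584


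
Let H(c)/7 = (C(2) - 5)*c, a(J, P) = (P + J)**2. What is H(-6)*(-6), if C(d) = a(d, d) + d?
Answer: 3276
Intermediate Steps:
a(J, P) = (J + P)**2
C(d) = d + 4*d**2 (C(d) = (d + d)**2 + d = (2*d)**2 + d = 4*d**2 + d = d + 4*d**2)
H(c) = 91*c (H(c) = 7*((2*(1 + 4*2) - 5)*c) = 7*((2*(1 + 8) - 5)*c) = 7*((2*9 - 5)*c) = 7*((18 - 5)*c) = 7*(13*c) = 91*c)
H(-6)*(-6) = (91*(-6))*(-6) = -546*(-6) = 3276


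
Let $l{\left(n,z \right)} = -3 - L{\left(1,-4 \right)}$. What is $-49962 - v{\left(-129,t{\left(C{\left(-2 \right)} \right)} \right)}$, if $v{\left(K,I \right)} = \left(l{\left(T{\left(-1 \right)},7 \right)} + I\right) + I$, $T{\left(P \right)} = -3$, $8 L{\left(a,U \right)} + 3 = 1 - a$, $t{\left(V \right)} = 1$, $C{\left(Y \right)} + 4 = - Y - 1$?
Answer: $- \frac{399691}{8} \approx -49961.0$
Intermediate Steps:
$C{\left(Y \right)} = -5 - Y$ ($C{\left(Y \right)} = -4 - \left(1 + Y\right) = -5 - Y$)
$L{\left(a,U \right)} = - \frac{1}{4} - \frac{a}{8}$ ($L{\left(a,U \right)} = - \frac{3}{8} + \frac{1 - a}{8} = - \frac{3}{8} - \left(- \frac{1}{8} + \frac{a}{8}\right) = - \frac{1}{4} - \frac{a}{8}$)
$l{\left(n,z \right)} = - \frac{21}{8}$ ($l{\left(n,z \right)} = -3 - \left(- \frac{1}{4} - \frac{1}{8}\right) = -3 - - \frac{3}{8} = -3 + \frac{3}{8} = - \frac{21}{8}$)
$v{\left(K,I \right)} = - \frac{21}{8} + 2 I$ ($v{\left(K,I \right)} = \left(- \frac{21}{8} + I\right) + I = - \frac{21}{8} + 2 I$)
$-49962 - v{\left(-129,t{\left(C{\left(-2 \right)} \right)} \right)} = -49962 - \left(- \frac{21}{8} + 2 \cdot 1\right) = -49962 - \left(- \frac{21}{8} + 2\right) = -49962 - - \frac{5}{8} = -49962 + \frac{5}{8} = - \frac{399691}{8}$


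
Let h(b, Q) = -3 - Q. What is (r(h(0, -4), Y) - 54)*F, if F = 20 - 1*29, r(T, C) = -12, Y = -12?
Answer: 594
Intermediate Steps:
F = -9 (F = 20 - 29 = -9)
(r(h(0, -4), Y) - 54)*F = (-12 - 54)*(-9) = -66*(-9) = 594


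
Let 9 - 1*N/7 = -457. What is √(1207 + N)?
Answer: √4469 ≈ 66.851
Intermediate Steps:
N = 3262 (N = 63 - 7*(-457) = 63 + 3199 = 3262)
√(1207 + N) = √(1207 + 3262) = √4469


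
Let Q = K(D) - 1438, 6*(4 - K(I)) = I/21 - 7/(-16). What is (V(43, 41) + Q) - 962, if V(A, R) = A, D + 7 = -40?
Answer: -4743043/2016 ≈ -2352.7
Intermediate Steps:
D = -47 (D = -7 - 40 = -47)
K(I) = 377/96 - I/126 (K(I) = 4 - (I/21 - 7/(-16))/6 = 4 - (I*(1/21) - 7*(-1/16))/6 = 4 - (I/21 + 7/16)/6 = 4 - (7/16 + I/21)/6 = 4 + (-7/96 - I/126) = 377/96 - I/126)
Q = -2890339/2016 (Q = (377/96 - 1/126*(-47)) - 1438 = (377/96 + 47/126) - 1438 = 8669/2016 - 1438 = -2890339/2016 ≈ -1433.7)
(V(43, 41) + Q) - 962 = (43 - 2890339/2016) - 962 = -2803651/2016 - 962 = -4743043/2016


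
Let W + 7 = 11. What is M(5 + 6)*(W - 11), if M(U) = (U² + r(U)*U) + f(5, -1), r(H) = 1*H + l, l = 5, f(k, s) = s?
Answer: -2072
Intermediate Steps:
W = 4 (W = -7 + 11 = 4)
r(H) = 5 + H (r(H) = 1*H + 5 = H + 5 = 5 + H)
M(U) = -1 + U² + U*(5 + U) (M(U) = (U² + (5 + U)*U) - 1 = (U² + U*(5 + U)) - 1 = -1 + U² + U*(5 + U))
M(5 + 6)*(W - 11) = (-1 + (5 + 6)² + (5 + 6)*(5 + (5 + 6)))*(4 - 11) = (-1 + 11² + 11*(5 + 11))*(-7) = (-1 + 121 + 11*16)*(-7) = (-1 + 121 + 176)*(-7) = 296*(-7) = -2072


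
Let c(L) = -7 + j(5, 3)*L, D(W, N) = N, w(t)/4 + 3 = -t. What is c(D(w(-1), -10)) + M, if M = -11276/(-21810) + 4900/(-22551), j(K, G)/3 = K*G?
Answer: -12479013033/27324295 ≈ -456.70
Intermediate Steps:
w(t) = -12 - 4*t (w(t) = -12 + 4*(-t) = -12 - 4*t)
j(K, G) = 3*G*K (j(K, G) = 3*(K*G) = 3*(G*K) = 3*G*K)
M = 8189782/27324295 (M = -11276*(-1/21810) + 4900*(-1/22551) = 5638/10905 - 4900/22551 = 8189782/27324295 ≈ 0.29973)
c(L) = -7 + 45*L (c(L) = -7 + (3*3*5)*L = -7 + 45*L)
c(D(w(-1), -10)) + M = (-7 + 45*(-10)) + 8189782/27324295 = (-7 - 450) + 8189782/27324295 = -457 + 8189782/27324295 = -12479013033/27324295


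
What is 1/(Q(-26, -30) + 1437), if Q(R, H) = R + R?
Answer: 1/1385 ≈ 0.00072202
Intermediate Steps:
Q(R, H) = 2*R
1/(Q(-26, -30) + 1437) = 1/(2*(-26) + 1437) = 1/(-52 + 1437) = 1/1385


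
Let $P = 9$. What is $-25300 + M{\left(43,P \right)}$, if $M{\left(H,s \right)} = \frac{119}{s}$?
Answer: $- \frac{227581}{9} \approx -25287.0$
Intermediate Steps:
$-25300 + M{\left(43,P \right)} = -25300 + \frac{119}{9} = - \frac{227581}{9}$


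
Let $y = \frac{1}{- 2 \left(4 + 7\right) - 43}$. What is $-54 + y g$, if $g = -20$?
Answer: $- \frac{698}{13} \approx -53.692$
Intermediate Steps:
$y = - \frac{1}{65}$ ($y = \frac{1}{\left(-2\right) 11 - 43} = \frac{1}{-22 - 43} = \frac{1}{-65} = - \frac{1}{65} \approx -0.015385$)
$-54 + y g = -54 - - \frac{4}{13} = -54 + \frac{4}{13} = - \frac{698}{13}$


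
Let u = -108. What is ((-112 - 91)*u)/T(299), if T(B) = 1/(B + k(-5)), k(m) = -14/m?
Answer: 33083316/5 ≈ 6.6167e+6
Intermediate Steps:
T(B) = 1/(14/5 + B) (T(B) = 1/(B - 14/(-5)) = 1/(B - 14*(-⅕)) = 1/(B + 14/5) = 1/(14/5 + B))
((-112 - 91)*u)/T(299) = ((-112 - 91)*(-108))/((5/(14 + 5*299))) = (-203*(-108))/((5/(14 + 1495))) = 21924/((5/1509)) = 21924/((5*(1/1509))) = 21924/(5/1509) = 21924*(1509/5) = 33083316/5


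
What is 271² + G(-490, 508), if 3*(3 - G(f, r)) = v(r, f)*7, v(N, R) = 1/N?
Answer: 111928649/1524 ≈ 73444.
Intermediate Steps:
G(f, r) = 3 - 7/(3*r)
271² + G(-490, 508) = 271² + (3 - 7/3/508) = 73441 + (3 - 7/3*1/508) = 73441 + (3 - 7/1524) = 73441 + 4565/1524 = 111928649/1524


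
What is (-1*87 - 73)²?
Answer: 25600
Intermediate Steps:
(-1*87 - 73)² = (-87 - 73)² = (-160)² = 25600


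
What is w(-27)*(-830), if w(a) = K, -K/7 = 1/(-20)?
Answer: -581/2 ≈ -290.50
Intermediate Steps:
K = 7/20 (K = -7/(-20) = -7*(-1)/20 = -7*(-1/20) = 7/20 ≈ 0.35000)
w(a) = 7/20
w(-27)*(-830) = (7/20)*(-830) = -581/2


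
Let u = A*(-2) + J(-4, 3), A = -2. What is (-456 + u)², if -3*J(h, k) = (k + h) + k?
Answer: 1844164/9 ≈ 2.0491e+5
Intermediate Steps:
J(h, k) = -2*k/3 - h/3 (J(h, k) = -((k + h) + k)/3 = -((h + k) + k)/3 = -(h + 2*k)/3 = -2*k/3 - h/3)
u = 10/3 (u = -2*(-2) + (-⅔*3 - ⅓*(-4)) = 4 + (-2 + 4/3) = 4 - ⅔ = 10/3 ≈ 3.3333)
(-456 + u)² = (-456 + 10/3)² = (-1358/3)² = 1844164/9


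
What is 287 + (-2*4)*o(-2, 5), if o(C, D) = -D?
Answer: 327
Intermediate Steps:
287 + (-2*4)*o(-2, 5) = 287 + (-2*4)*(-1*5) = 287 - 8*(-5) = 287 + 40 = 327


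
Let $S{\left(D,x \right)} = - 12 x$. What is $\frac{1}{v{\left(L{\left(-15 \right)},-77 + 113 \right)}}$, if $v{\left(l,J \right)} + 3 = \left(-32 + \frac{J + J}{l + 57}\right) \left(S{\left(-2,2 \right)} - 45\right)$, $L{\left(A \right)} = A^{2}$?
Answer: $\frac{47}{102807} \approx 0.00045717$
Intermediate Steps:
$v{\left(l,J \right)} = 2205 - \frac{138 J}{57 + l}$ ($v{\left(l,J \right)} = -3 + \left(-32 + \frac{J + J}{l + 57}\right) \left(\left(-12\right) 2 - 45\right) = -3 + \left(-32 + \frac{2 J}{57 + l}\right) \left(-24 - 45\right) = -3 + \left(-32 + \frac{2 J}{57 + l}\right) \left(-69\right) = -3 - \left(-2208 + \frac{138 J}{57 + l}\right) = 2205 - \frac{138 J}{57 + l}$)
$\frac{1}{v{\left(L{\left(-15 \right)},-77 + 113 \right)}} = \frac{1}{3 \frac{1}{57 + \left(-15\right)^{2}} \left(41895 - 46 \left(-77 + 113\right) + 735 \left(-15\right)^{2}\right)} = \frac{1}{3 \frac{1}{57 + 225} \left(41895 - 1656 + 735 \cdot 225\right)} = \frac{1}{3 \cdot \frac{1}{282} \left(41895 - 1656 + 165375\right)} = \frac{1}{3 \cdot \frac{1}{282} \cdot 205614} = \frac{1}{\frac{102807}{47}} = \frac{47}{102807}$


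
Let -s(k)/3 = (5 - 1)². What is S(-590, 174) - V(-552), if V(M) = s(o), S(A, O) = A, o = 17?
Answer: -542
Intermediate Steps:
s(k) = -48 (s(k) = -3*(5 - 1)² = -3*4² = -3*16 = -48)
V(M) = -48
S(-590, 174) - V(-552) = -590 - 1*(-48) = -590 + 48 = -542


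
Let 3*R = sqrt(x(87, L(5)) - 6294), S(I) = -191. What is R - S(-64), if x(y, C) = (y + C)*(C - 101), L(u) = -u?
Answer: 191 + I*sqrt(14986)/3 ≈ 191.0 + 40.806*I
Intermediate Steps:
x(y, C) = (-101 + C)*(C + y) (x(y, C) = (C + y)*(-101 + C) = (-101 + C)*(C + y))
R = I*sqrt(14986)/3 (R = sqrt(((-1*5)**2 - (-101)*5 - 101*87 - 1*5*87) - 6294)/3 = sqrt(((-5)**2 - 101*(-5) - 8787 - 5*87) - 6294)/3 = sqrt((25 + 505 - 8787 - 435) - 6294)/3 = sqrt(-8692 - 6294)/3 = sqrt(-14986)/3 = (I*sqrt(14986))/3 = I*sqrt(14986)/3 ≈ 40.806*I)
R - S(-64) = I*sqrt(14986)/3 - 1*(-191) = I*sqrt(14986)/3 + 191 = 191 + I*sqrt(14986)/3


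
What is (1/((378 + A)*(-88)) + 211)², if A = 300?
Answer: 158485514344609/3559792896 ≈ 44521.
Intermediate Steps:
(1/((378 + A)*(-88)) + 211)² = (1/((378 + 300)*(-88)) + 211)² = (-1/88/678 + 211)² = ((1/678)*(-1/88) + 211)² = (-1/59664 + 211)² = (12589103/59664)² = 158485514344609/3559792896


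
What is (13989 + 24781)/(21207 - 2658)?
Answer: 38770/18549 ≈ 2.0901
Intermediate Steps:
(13989 + 24781)/(21207 - 2658) = 38770/18549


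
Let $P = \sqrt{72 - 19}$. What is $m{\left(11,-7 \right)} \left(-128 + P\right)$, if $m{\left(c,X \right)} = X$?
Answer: $896 - 7 \sqrt{53} \approx 845.04$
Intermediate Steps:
$P = \sqrt{53} \approx 7.2801$
$m{\left(11,-7 \right)} \left(-128 + P\right) = - 7 \left(-128 + \sqrt{53}\right) = 896 - 7 \sqrt{53}$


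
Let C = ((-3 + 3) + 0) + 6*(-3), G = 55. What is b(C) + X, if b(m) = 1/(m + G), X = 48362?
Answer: 1789395/37 ≈ 48362.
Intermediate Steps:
C = -18 (C = (0 + 0) - 18 = 0 - 18 = -18)
b(m) = 1/(55 + m) (b(m) = 1/(m + 55) = 1/(55 + m))
b(C) + X = 1/(55 - 18) + 48362 = 1/37 + 48362 = 1789395/37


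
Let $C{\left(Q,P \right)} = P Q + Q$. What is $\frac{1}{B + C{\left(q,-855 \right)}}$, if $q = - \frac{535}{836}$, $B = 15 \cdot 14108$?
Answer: $\frac{418}{88685605} \approx 4.7133 \cdot 10^{-6}$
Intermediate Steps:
$B = 211620$
$q = - \frac{535}{836}$ ($q = \left(-535\right) \frac{1}{836} = - \frac{535}{836} \approx -0.63995$)
$C{\left(Q,P \right)} = Q + P Q$
$\frac{1}{B + C{\left(q,-855 \right)}} = \frac{1}{211620 - \frac{535 \left(1 - 855\right)}{836}} = \frac{1}{211620 - - \frac{228445}{418}} = \frac{1}{211620 + \frac{228445}{418}} = \frac{1}{\frac{88685605}{418}} = \frac{418}{88685605}$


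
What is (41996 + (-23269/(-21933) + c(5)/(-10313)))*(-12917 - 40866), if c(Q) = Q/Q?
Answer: -510913027787546884/226195029 ≈ -2.2587e+9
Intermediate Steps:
c(Q) = 1
(41996 + (-23269/(-21933) + c(5)/(-10313)))*(-12917 - 40866) = (41996 + (-23269/(-21933) + 1/(-10313)))*(-12917 - 40866) = (41996 + (-23269*(-1/21933) + 1*(-1/10313)))*(-53783) = (41996 + (23269/21933 - 1/10313))*(-53783) = (41996 + 239951264/226195029)*(-53783) = (9499526389148/226195029)*(-53783) = -510913027787546884/226195029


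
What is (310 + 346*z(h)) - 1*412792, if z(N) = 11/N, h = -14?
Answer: -2889277/7 ≈ -4.1275e+5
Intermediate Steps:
(310 + 346*z(h)) - 1*412792 = (310 + 346*(11/(-14))) - 1*412792 = (310 + 346*(11*(-1/14))) - 412792 = (310 + 346*(-11/14)) - 412792 = (310 - 1903/7) - 412792 = 267/7 - 412792 = -2889277/7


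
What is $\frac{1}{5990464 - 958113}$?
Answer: $\frac{1}{5032351} \approx 1.9871 \cdot 10^{-7}$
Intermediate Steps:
$\frac{1}{5990464 - 958113} = \frac{1}{5032351}$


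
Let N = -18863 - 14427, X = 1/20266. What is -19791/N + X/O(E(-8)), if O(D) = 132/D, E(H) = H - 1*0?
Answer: 6617859409/11131809810 ≈ 0.59450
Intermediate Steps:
X = 1/20266 ≈ 4.9344e-5
E(H) = H (E(H) = H + 0 = H)
N = -33290
-19791/N + X/O(E(-8)) = -19791/(-33290) + 1/(20266*((132/(-8)))) = -19791*(-1/33290) + 1/(20266*((132*(-1/8)))) = 19791/33290 + 1/(20266*(-33/2)) = 19791/33290 + (1/20266)*(-2/33) = 19791/33290 - 1/334389 = 6617859409/11131809810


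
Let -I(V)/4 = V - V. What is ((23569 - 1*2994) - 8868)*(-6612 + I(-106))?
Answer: -77406684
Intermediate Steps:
I(V) = 0 (I(V) = -4*(V - V) = -4*0 = 0)
((23569 - 1*2994) - 8868)*(-6612 + I(-106)) = ((23569 - 1*2994) - 8868)*(-6612 + 0) = ((23569 - 2994) - 8868)*(-6612) = (20575 - 8868)*(-6612) = 11707*(-6612) = -77406684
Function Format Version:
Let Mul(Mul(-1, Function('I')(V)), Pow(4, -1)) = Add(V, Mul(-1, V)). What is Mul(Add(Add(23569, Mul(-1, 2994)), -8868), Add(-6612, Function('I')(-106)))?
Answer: -77406684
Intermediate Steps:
Function('I')(V) = 0 (Function('I')(V) = Mul(-4, Add(V, Mul(-1, V))) = Mul(-4, 0) = 0)
Mul(Add(Add(23569, Mul(-1, 2994)), -8868), Add(-6612, Function('I')(-106))) = Mul(Add(Add(23569, Mul(-1, 2994)), -8868), Add(-6612, 0)) = Mul(Add(Add(23569, -2994), -8868), -6612) = Mul(Add(20575, -8868), -6612) = Mul(11707, -6612) = -77406684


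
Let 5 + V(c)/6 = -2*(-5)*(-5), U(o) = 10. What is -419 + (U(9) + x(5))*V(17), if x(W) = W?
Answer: -5369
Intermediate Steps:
V(c) = -330 (V(c) = -30 + 6*(-2*(-5)*(-5)) = -30 + 6*(10*(-5)) = -30 + 6*(-50) = -30 - 300 = -330)
-419 + (U(9) + x(5))*V(17) = -419 + (10 + 5)*(-330) = -419 + 15*(-330) = -419 - 4950 = -5369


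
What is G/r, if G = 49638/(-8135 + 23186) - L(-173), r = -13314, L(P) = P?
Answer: -294829/22265446 ≈ -0.013242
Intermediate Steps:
G = 884487/5017 (G = 49638/(-8135 + 23186) - 1*(-173) = 49638/15051 + 173 = 49638*(1/15051) + 173 = 16546/5017 + 173 = 884487/5017 ≈ 176.30)
G/r = (884487/5017)/(-13314) = (884487/5017)*(-1/13314) = -294829/22265446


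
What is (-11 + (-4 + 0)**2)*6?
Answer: 30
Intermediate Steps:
(-11 + (-4 + 0)**2)*6 = (-11 + (-4)**2)*6 = (-11 + 16)*6 = 5*6 = 30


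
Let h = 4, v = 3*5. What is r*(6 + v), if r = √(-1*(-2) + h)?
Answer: 21*√6 ≈ 51.439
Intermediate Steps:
v = 15
r = √6 (r = √(-1*(-2) + 4) = √(2 + 4) = √6 ≈ 2.4495)
r*(6 + v) = √6*(6 + 15) = √6*21 = 21*√6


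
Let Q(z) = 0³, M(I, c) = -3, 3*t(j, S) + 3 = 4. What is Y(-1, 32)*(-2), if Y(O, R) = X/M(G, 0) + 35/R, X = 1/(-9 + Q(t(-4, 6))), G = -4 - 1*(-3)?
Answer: -977/432 ≈ -2.2616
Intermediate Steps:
t(j, S) = ⅓ (t(j, S) = -1 + (⅓)*4 = -1 + 4/3 = ⅓)
G = -1 (G = -4 + 3 = -1)
Q(z) = 0
X = -⅑ (X = 1/(-9 + 0) = 1/(-9) = -⅑ ≈ -0.11111)
Y(O, R) = 1/27 + 35/R (Y(O, R) = -⅑/(-3) + 35/R = -⅑*(-⅓) + 35/R = 1/27 + 35/R)
Y(-1, 32)*(-2) = ((1/27)*(945 + 32)/32)*(-2) = ((1/27)*(1/32)*977)*(-2) = (977/864)*(-2) = -977/432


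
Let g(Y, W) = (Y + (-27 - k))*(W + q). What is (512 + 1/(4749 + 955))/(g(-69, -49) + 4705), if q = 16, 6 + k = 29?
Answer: 2920449/49236928 ≈ 0.059314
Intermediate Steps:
k = 23 (k = -6 + 29 = 23)
g(Y, W) = (-50 + Y)*(16 + W) (g(Y, W) = (Y + (-27 - 1*23))*(W + 16) = (Y + (-27 - 23))*(16 + W) = (Y - 50)*(16 + W) = (-50 + Y)*(16 + W))
(512 + 1/(4749 + 955))/(g(-69, -49) + 4705) = (512 + 1/(4749 + 955))/((-800 - 50*(-49) + 16*(-69) - 49*(-69)) + 4705) = (512 + 1/5704)/((-800 + 2450 - 1104 + 3381) + 4705) = (512 + 1/5704)/(3927 + 4705) = (2920449/5704)/8632 = (2920449/5704)*(1/8632) = 2920449/49236928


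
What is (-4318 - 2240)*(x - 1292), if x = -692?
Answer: 13011072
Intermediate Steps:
(-4318 - 2240)*(x - 1292) = (-4318 - 2240)*(-692 - 1292) = -6558*(-1984) = 13011072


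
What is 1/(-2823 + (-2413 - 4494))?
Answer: -1/9730 ≈ -0.00010277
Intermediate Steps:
1/(-2823 + (-2413 - 4494)) = 1/(-2823 - 6907) = 1/(-9730) = -1/9730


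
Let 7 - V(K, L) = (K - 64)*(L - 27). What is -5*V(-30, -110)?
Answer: 64355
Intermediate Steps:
V(K, L) = 7 - (-64 + K)*(-27 + L) (V(K, L) = 7 - (K - 64)*(L - 27) = 7 - (-64 + K)*(-27 + L))
-5*V(-30, -110) = -5*(-1721 + 27*(-30) + 64*(-110) - 1*(-30)*(-110)) = -5*(-1721 - 810 - 7040 - 3300) = -5*(-12871) = 64355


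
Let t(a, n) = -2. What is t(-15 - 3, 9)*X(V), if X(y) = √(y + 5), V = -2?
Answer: -2*√3 ≈ -3.4641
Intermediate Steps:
X(y) = √(5 + y)
t(-15 - 3, 9)*X(V) = -2*√(5 - 2) = -2*√3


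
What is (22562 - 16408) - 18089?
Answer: -11935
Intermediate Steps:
(22562 - 16408) - 18089 = 6154 - 18089 = -11935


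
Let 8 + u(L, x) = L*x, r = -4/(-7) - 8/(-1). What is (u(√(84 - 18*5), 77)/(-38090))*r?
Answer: 48/26663 - 66*I*√6/3809 ≈ 0.0018002 - 0.042443*I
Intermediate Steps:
r = 60/7 (r = -4*(-⅐) - 8*(-1) = 4/7 + 8 = 60/7 ≈ 8.5714)
u(L, x) = -8 + L*x
(u(√(84 - 18*5), 77)/(-38090))*r = ((-8 + √(84 - 18*5)*77)/(-38090))*(60/7) = ((-8 + √(84 - 90)*77)*(-1/38090))*(60/7) = ((-8 + √(-6)*77)*(-1/38090))*(60/7) = ((-8 + (I*√6)*77)*(-1/38090))*(60/7) = ((-8 + 77*I*√6)*(-1/38090))*(60/7) = (4/19045 - 77*I*√6/38090)*(60/7) = 48/26663 - 66*I*√6/3809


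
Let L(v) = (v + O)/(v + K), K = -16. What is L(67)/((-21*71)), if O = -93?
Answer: 26/76041 ≈ 0.00034192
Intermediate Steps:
L(v) = (-93 + v)/(-16 + v) (L(v) = (v - 93)/(v - 16) = (-93 + v)/(-16 + v))
L(67)/((-21*71)) = ((-93 + 67)/(-16 + 67))/((-21*71)) = (-26/51)/(-1491) = ((1/51)*(-26))*(-1/1491) = -26/51*(-1/1491) = 26/76041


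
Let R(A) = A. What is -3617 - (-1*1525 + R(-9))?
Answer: -2083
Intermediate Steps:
-3617 - (-1*1525 + R(-9)) = -3617 - (-1*1525 - 9) = -3617 - (-1525 - 9) = -3617 - 1*(-1534) = -3617 + 1534 = -2083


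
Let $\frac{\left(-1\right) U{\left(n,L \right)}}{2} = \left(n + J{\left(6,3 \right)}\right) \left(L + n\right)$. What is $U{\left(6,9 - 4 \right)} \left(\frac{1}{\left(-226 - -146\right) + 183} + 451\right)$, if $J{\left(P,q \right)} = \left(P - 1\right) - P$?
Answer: $- \frac{5109940}{103} \approx -49611.0$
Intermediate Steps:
$J{\left(P,q \right)} = -1$ ($J{\left(P,q \right)} = \left(-1 + P\right) - P = -1$)
$U{\left(n,L \right)} = - 2 \left(-1 + n\right) \left(L + n\right)$ ($U{\left(n,L \right)} = - 2 \left(n - 1\right) \left(L + n\right) = - 2 \left(-1 + n\right) \left(L + n\right)$)
$U{\left(6,9 - 4 \right)} \left(\frac{1}{\left(-226 - -146\right) + 183} + 451\right) = \left(- 2 \cdot 6^{2} + 2 \left(9 - 4\right) + 2 \cdot 6 - 2 \left(9 - 4\right) 6\right) \left(\frac{1}{\left(-226 - -146\right) + 183} + 451\right) = \left(\left(-2\right) 36 + 2 \left(9 - 4\right) + 12 - 2 \left(9 - 4\right) 6\right) \left(\frac{1}{\left(-226 + 146\right) + 183} + 451\right) = \left(-72 + 2 \cdot 5 + 12 - 10 \cdot 6\right) \left(\frac{1}{-80 + 183} + 451\right) = \left(-72 + 10 + 12 - 60\right) \left(\frac{1}{103} + 451\right) = - 110 \left(\frac{1}{103} + 451\right) = \left(-110\right) \frac{46454}{103} = - \frac{5109940}{103}$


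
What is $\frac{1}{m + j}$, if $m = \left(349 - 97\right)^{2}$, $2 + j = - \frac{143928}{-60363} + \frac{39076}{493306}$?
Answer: $\frac{1654301671}{105055540227984} \approx 1.5747 \cdot 10^{-5}$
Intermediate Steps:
$j = \frac{766912800}{1654301671}$ ($j = -2 + \left(- \frac{143928}{-60363} + \frac{39076}{493306}\right) = -2 + \left(\left(-143928\right) \left(- \frac{1}{60363}\right) + 39076 \cdot \frac{1}{493306}\right) = -2 + \left(\frac{15992}{6707} + \frac{19538}{246653}\right) = -2 + \frac{4075516142}{1654301671} = \frac{766912800}{1654301671} \approx 0.46359$)
$m = 63504$ ($m = 252^{2} = 63504$)
$\frac{1}{m + j} = \frac{1}{63504 + \frac{766912800}{1654301671}} = \frac{1}{\frac{105055540227984}{1654301671}} = \frac{1654301671}{105055540227984}$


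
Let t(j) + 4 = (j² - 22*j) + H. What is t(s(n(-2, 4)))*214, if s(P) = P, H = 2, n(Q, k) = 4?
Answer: -15836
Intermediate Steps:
t(j) = -2 + j² - 22*j (t(j) = -4 + ((j² - 22*j) + 2) = -4 + (2 + j² - 22*j) = -2 + j² - 22*j)
t(s(n(-2, 4)))*214 = (-2 + 4² - 22*4)*214 = (-2 + 16 - 88)*214 = -74*214 = -15836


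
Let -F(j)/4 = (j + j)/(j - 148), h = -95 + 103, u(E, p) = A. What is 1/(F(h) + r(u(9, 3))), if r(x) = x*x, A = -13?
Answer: 35/5931 ≈ 0.0059012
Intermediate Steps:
u(E, p) = -13
h = 8
F(j) = -8*j/(-148 + j) (F(j) = -4*(j + j)/(j - 148) = -4*2*j/(-148 + j) = -8*j/(-148 + j))
r(x) = x**2
1/(F(h) + r(u(9, 3))) = 1/(-8*8/(-148 + 8) + (-13)**2) = 1/(-8*8/(-140) + 169) = 1/(-8*8*(-1/140) + 169) = 1/(16/35 + 169) = 1/(5931/35) = 35/5931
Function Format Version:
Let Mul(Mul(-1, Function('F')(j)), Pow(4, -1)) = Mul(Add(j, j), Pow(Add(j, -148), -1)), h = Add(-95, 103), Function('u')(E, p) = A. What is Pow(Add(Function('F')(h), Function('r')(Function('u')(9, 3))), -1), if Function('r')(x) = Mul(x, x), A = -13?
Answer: Rational(35, 5931) ≈ 0.0059012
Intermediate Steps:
Function('u')(E, p) = -13
h = 8
Function('F')(j) = Mul(-8, j, Pow(Add(-148, j), -1)) (Function('F')(j) = Mul(-4, Mul(Add(j, j), Pow(Add(j, -148), -1))) = Mul(-4, Mul(Mul(2, j), Pow(Add(-148, j), -1))) = Mul(-4, Mul(2, j, Pow(Add(-148, j), -1))) = Mul(-8, j, Pow(Add(-148, j), -1)))
Function('r')(x) = Pow(x, 2)
Pow(Add(Function('F')(h), Function('r')(Function('u')(9, 3))), -1) = Pow(Add(Mul(-8, 8, Pow(Add(-148, 8), -1)), Pow(-13, 2)), -1) = Pow(Add(Mul(-8, 8, Pow(-140, -1)), 169), -1) = Pow(Add(Mul(-8, 8, Rational(-1, 140)), 169), -1) = Pow(Add(Rational(16, 35), 169), -1) = Pow(Rational(5931, 35), -1) = Rational(35, 5931)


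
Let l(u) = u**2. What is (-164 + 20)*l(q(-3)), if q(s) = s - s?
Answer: 0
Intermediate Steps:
q(s) = 0
(-164 + 20)*l(q(-3)) = (-164 + 20)*0**2 = -144*0 = 0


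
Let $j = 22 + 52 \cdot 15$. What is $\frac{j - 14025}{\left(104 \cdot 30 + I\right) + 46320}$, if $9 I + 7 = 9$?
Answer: $- \frac{17001}{63566} \approx -0.26745$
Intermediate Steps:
$I = \frac{2}{9}$ ($I = - \frac{7}{9} + \frac{1}{9} \cdot 9 = - \frac{7}{9} + 1 = \frac{2}{9} \approx 0.22222$)
$j = 802$ ($j = 22 + 780 = 802$)
$\frac{j - 14025}{\left(104 \cdot 30 + I\right) + 46320} = \frac{802 - 14025}{\left(104 \cdot 30 + \frac{2}{9}\right) + 46320} = - \frac{13223}{\left(3120 + \frac{2}{9}\right) + 46320} = - \frac{13223}{\frac{28082}{9} + 46320} = - \frac{13223}{\frac{444962}{9}} = \left(-13223\right) \frac{9}{444962} = - \frac{17001}{63566}$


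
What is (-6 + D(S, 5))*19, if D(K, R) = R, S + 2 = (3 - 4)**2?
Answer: -19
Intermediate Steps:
S = -1 (S = -2 + (3 - 4)**2 = -2 + (-1)**2 = -2 + 1 = -1)
(-6 + D(S, 5))*19 = (-6 + 5)*19 = -1*19 = -19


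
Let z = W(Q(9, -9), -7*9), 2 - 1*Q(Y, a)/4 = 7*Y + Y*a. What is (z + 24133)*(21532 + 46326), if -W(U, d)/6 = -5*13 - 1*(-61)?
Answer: 1639245706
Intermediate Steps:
Q(Y, a) = 8 - 28*Y - 4*Y*a (Q(Y, a) = 8 - 4*(7*Y + Y*a) = 8 + (-28*Y - 4*Y*a) = 8 - 28*Y - 4*Y*a)
W(U, d) = 24 (W(U, d) = -6*(-5*13 - 1*(-61)) = -6*(-65 + 61) = -6*(-4) = 24)
z = 24
(z + 24133)*(21532 + 46326) = (24 + 24133)*(21532 + 46326) = 24157*67858 = 1639245706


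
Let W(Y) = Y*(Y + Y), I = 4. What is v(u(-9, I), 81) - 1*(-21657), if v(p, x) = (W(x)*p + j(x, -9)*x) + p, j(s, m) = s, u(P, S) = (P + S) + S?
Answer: 15095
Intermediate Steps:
W(Y) = 2*Y² (W(Y) = Y*(2*Y) = 2*Y²)
u(P, S) = P + 2*S
v(p, x) = p + x² + 2*p*x² (v(p, x) = ((2*x²)*p + x*x) + p = (2*p*x² + x²) + p = (x² + 2*p*x²) + p = p + x² + 2*p*x²)
v(u(-9, I), 81) - 1*(-21657) = ((-9 + 2*4) + 81² + 2*(-9 + 2*4)*81²) - 1*(-21657) = ((-9 + 8) + 6561 + 2*(-9 + 8)*6561) + 21657 = (-1 + 6561 + 2*(-1)*6561) + 21657 = (-1 + 6561 - 13122) + 21657 = -6562 + 21657 = 15095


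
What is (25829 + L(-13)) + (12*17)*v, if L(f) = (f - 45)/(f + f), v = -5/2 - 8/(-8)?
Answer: 331828/13 ≈ 25525.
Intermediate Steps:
v = -3/2 (v = -5*½ - 8*(-⅛) = -5/2 + 1 = -3/2 ≈ -1.5000)
L(f) = (-45 + f)/(2*f) (L(f) = (-45 + f)/((2*f)) = (-45 + f)*(1/(2*f)) = (-45 + f)/(2*f))
(25829 + L(-13)) + (12*17)*v = (25829 + (½)*(-45 - 13)/(-13)) + (12*17)*(-3/2) = (25829 + (½)*(-1/13)*(-58)) + 204*(-3/2) = (25829 + 29/13) - 306 = 335806/13 - 306 = 331828/13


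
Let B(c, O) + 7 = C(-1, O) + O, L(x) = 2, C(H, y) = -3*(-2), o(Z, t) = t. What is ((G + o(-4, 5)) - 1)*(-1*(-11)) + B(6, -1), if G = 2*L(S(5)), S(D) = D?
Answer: 86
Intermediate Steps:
C(H, y) = 6
B(c, O) = -1 + O (B(c, O) = -7 + (6 + O) = -1 + O)
G = 4 (G = 2*2 = 4)
((G + o(-4, 5)) - 1)*(-1*(-11)) + B(6, -1) = ((4 + 5) - 1)*(-1*(-11)) + (-1 - 1) = (9 - 1)*11 - 2 = 8*11 - 2 = 88 - 2 = 86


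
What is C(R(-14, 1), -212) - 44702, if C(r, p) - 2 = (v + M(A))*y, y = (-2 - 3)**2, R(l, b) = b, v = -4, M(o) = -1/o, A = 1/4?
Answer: -44900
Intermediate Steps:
A = 1/4 ≈ 0.25000
y = 25 (y = (-5)**2 = 25)
C(r, p) = -198 (C(r, p) = 2 + (-4 - 1/1/4)*25 = 2 + (-4 - 1*4)*25 = 2 + (-4 - 4)*25 = 2 - 8*25 = 2 - 200 = -198)
C(R(-14, 1), -212) - 44702 = -198 - 44702 = -44900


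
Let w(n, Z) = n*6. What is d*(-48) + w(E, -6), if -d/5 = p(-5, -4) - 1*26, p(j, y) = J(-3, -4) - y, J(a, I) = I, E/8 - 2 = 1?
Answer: -6096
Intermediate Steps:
E = 24 (E = 16 + 8*1 = 16 + 8 = 24)
p(j, y) = -4 - y
w(n, Z) = 6*n
d = 130 (d = -5*((-4 - 1*(-4)) - 1*26) = -5*((-4 + 4) - 26) = -5*(0 - 26) = -5*(-26) = 130)
d*(-48) + w(E, -6) = 130*(-48) + 6*24 = -6240 + 144 = -6096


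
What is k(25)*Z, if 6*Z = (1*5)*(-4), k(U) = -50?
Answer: 500/3 ≈ 166.67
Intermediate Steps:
Z = -10/3 (Z = ((1*5)*(-4))/6 = (5*(-4))/6 = (⅙)*(-20) = -10/3 ≈ -3.3333)
k(25)*Z = -50*(-10/3) = 500/3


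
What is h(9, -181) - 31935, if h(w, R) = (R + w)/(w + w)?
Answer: -287501/9 ≈ -31945.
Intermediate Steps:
h(w, R) = (R + w)/(2*w) (h(w, R) = (R + w)/((2*w)) = (R + w)*(1/(2*w)) = (R + w)/(2*w))
h(9, -181) - 31935 = (½)*(-181 + 9)/9 - 31935 = (½)*(⅑)*(-172) - 31935 = -86/9 - 31935 = -287501/9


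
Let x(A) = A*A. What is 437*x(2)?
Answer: 1748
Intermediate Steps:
x(A) = A²
437*x(2) = 437*2² = 437*4 = 1748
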